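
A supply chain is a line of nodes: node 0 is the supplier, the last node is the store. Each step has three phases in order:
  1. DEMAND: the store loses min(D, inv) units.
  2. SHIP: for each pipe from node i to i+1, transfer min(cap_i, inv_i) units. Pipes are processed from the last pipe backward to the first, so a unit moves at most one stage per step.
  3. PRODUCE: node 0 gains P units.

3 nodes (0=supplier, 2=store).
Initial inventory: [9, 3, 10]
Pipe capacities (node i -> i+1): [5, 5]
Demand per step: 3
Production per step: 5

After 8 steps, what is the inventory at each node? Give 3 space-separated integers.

Step 1: demand=3,sold=3 ship[1->2]=3 ship[0->1]=5 prod=5 -> inv=[9 5 10]
Step 2: demand=3,sold=3 ship[1->2]=5 ship[0->1]=5 prod=5 -> inv=[9 5 12]
Step 3: demand=3,sold=3 ship[1->2]=5 ship[0->1]=5 prod=5 -> inv=[9 5 14]
Step 4: demand=3,sold=3 ship[1->2]=5 ship[0->1]=5 prod=5 -> inv=[9 5 16]
Step 5: demand=3,sold=3 ship[1->2]=5 ship[0->1]=5 prod=5 -> inv=[9 5 18]
Step 6: demand=3,sold=3 ship[1->2]=5 ship[0->1]=5 prod=5 -> inv=[9 5 20]
Step 7: demand=3,sold=3 ship[1->2]=5 ship[0->1]=5 prod=5 -> inv=[9 5 22]
Step 8: demand=3,sold=3 ship[1->2]=5 ship[0->1]=5 prod=5 -> inv=[9 5 24]

9 5 24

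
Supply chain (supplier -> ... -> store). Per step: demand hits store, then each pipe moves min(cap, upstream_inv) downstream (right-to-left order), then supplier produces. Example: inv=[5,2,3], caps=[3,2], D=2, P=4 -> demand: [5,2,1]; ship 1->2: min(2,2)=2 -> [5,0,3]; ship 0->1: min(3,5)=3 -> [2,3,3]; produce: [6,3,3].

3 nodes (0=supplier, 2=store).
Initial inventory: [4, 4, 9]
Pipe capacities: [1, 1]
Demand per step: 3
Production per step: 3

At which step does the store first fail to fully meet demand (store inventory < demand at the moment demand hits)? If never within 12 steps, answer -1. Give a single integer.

Step 1: demand=3,sold=3 ship[1->2]=1 ship[0->1]=1 prod=3 -> [6 4 7]
Step 2: demand=3,sold=3 ship[1->2]=1 ship[0->1]=1 prod=3 -> [8 4 5]
Step 3: demand=3,sold=3 ship[1->2]=1 ship[0->1]=1 prod=3 -> [10 4 3]
Step 4: demand=3,sold=3 ship[1->2]=1 ship[0->1]=1 prod=3 -> [12 4 1]
Step 5: demand=3,sold=1 ship[1->2]=1 ship[0->1]=1 prod=3 -> [14 4 1]
Step 6: demand=3,sold=1 ship[1->2]=1 ship[0->1]=1 prod=3 -> [16 4 1]
Step 7: demand=3,sold=1 ship[1->2]=1 ship[0->1]=1 prod=3 -> [18 4 1]
Step 8: demand=3,sold=1 ship[1->2]=1 ship[0->1]=1 prod=3 -> [20 4 1]
Step 9: demand=3,sold=1 ship[1->2]=1 ship[0->1]=1 prod=3 -> [22 4 1]
Step 10: demand=3,sold=1 ship[1->2]=1 ship[0->1]=1 prod=3 -> [24 4 1]
Step 11: demand=3,sold=1 ship[1->2]=1 ship[0->1]=1 prod=3 -> [26 4 1]
Step 12: demand=3,sold=1 ship[1->2]=1 ship[0->1]=1 prod=3 -> [28 4 1]
First stockout at step 5

5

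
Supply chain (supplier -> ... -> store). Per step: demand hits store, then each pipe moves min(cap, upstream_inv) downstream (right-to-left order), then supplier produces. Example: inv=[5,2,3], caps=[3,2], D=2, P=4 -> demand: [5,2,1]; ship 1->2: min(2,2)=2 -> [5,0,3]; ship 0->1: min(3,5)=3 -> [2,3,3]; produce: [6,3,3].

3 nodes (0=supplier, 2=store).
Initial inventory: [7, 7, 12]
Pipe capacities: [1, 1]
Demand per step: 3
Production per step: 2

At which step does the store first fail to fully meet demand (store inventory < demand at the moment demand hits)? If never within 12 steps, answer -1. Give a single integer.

Step 1: demand=3,sold=3 ship[1->2]=1 ship[0->1]=1 prod=2 -> [8 7 10]
Step 2: demand=3,sold=3 ship[1->2]=1 ship[0->1]=1 prod=2 -> [9 7 8]
Step 3: demand=3,sold=3 ship[1->2]=1 ship[0->1]=1 prod=2 -> [10 7 6]
Step 4: demand=3,sold=3 ship[1->2]=1 ship[0->1]=1 prod=2 -> [11 7 4]
Step 5: demand=3,sold=3 ship[1->2]=1 ship[0->1]=1 prod=2 -> [12 7 2]
Step 6: demand=3,sold=2 ship[1->2]=1 ship[0->1]=1 prod=2 -> [13 7 1]
Step 7: demand=3,sold=1 ship[1->2]=1 ship[0->1]=1 prod=2 -> [14 7 1]
Step 8: demand=3,sold=1 ship[1->2]=1 ship[0->1]=1 prod=2 -> [15 7 1]
Step 9: demand=3,sold=1 ship[1->2]=1 ship[0->1]=1 prod=2 -> [16 7 1]
Step 10: demand=3,sold=1 ship[1->2]=1 ship[0->1]=1 prod=2 -> [17 7 1]
Step 11: demand=3,sold=1 ship[1->2]=1 ship[0->1]=1 prod=2 -> [18 7 1]
Step 12: demand=3,sold=1 ship[1->2]=1 ship[0->1]=1 prod=2 -> [19 7 1]
First stockout at step 6

6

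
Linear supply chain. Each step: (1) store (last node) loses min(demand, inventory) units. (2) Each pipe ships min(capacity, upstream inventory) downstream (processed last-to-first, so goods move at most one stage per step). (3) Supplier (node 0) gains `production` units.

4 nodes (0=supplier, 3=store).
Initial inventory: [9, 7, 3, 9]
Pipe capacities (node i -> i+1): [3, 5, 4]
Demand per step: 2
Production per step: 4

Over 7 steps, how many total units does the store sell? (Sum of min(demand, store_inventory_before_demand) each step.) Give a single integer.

Step 1: sold=2 (running total=2) -> [10 5 5 10]
Step 2: sold=2 (running total=4) -> [11 3 6 12]
Step 3: sold=2 (running total=6) -> [12 3 5 14]
Step 4: sold=2 (running total=8) -> [13 3 4 16]
Step 5: sold=2 (running total=10) -> [14 3 3 18]
Step 6: sold=2 (running total=12) -> [15 3 3 19]
Step 7: sold=2 (running total=14) -> [16 3 3 20]

Answer: 14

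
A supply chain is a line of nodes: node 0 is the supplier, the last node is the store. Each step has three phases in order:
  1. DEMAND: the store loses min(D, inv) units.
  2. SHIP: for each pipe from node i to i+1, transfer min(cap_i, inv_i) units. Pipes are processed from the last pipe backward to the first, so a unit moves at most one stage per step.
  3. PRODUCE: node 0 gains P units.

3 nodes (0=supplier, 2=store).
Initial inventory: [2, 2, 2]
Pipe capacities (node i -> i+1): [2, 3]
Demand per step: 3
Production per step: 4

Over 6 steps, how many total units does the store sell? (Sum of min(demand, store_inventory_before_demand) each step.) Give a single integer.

Answer: 12

Derivation:
Step 1: sold=2 (running total=2) -> [4 2 2]
Step 2: sold=2 (running total=4) -> [6 2 2]
Step 3: sold=2 (running total=6) -> [8 2 2]
Step 4: sold=2 (running total=8) -> [10 2 2]
Step 5: sold=2 (running total=10) -> [12 2 2]
Step 6: sold=2 (running total=12) -> [14 2 2]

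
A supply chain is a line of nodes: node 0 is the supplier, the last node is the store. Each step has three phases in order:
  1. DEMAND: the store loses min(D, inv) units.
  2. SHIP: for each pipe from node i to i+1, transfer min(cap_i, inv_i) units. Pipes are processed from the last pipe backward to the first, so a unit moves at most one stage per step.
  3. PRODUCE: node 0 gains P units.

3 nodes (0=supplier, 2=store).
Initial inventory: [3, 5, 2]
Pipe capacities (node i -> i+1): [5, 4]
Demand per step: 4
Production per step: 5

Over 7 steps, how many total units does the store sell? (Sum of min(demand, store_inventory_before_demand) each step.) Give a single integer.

Step 1: sold=2 (running total=2) -> [5 4 4]
Step 2: sold=4 (running total=6) -> [5 5 4]
Step 3: sold=4 (running total=10) -> [5 6 4]
Step 4: sold=4 (running total=14) -> [5 7 4]
Step 5: sold=4 (running total=18) -> [5 8 4]
Step 6: sold=4 (running total=22) -> [5 9 4]
Step 7: sold=4 (running total=26) -> [5 10 4]

Answer: 26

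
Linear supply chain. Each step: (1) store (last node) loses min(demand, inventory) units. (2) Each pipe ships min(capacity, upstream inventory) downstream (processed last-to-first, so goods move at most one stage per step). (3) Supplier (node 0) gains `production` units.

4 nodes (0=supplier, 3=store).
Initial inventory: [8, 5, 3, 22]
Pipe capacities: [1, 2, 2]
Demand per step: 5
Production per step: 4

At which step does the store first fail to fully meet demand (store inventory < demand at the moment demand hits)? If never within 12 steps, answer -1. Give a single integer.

Step 1: demand=5,sold=5 ship[2->3]=2 ship[1->2]=2 ship[0->1]=1 prod=4 -> [11 4 3 19]
Step 2: demand=5,sold=5 ship[2->3]=2 ship[1->2]=2 ship[0->1]=1 prod=4 -> [14 3 3 16]
Step 3: demand=5,sold=5 ship[2->3]=2 ship[1->2]=2 ship[0->1]=1 prod=4 -> [17 2 3 13]
Step 4: demand=5,sold=5 ship[2->3]=2 ship[1->2]=2 ship[0->1]=1 prod=4 -> [20 1 3 10]
Step 5: demand=5,sold=5 ship[2->3]=2 ship[1->2]=1 ship[0->1]=1 prod=4 -> [23 1 2 7]
Step 6: demand=5,sold=5 ship[2->3]=2 ship[1->2]=1 ship[0->1]=1 prod=4 -> [26 1 1 4]
Step 7: demand=5,sold=4 ship[2->3]=1 ship[1->2]=1 ship[0->1]=1 prod=4 -> [29 1 1 1]
Step 8: demand=5,sold=1 ship[2->3]=1 ship[1->2]=1 ship[0->1]=1 prod=4 -> [32 1 1 1]
Step 9: demand=5,sold=1 ship[2->3]=1 ship[1->2]=1 ship[0->1]=1 prod=4 -> [35 1 1 1]
Step 10: demand=5,sold=1 ship[2->3]=1 ship[1->2]=1 ship[0->1]=1 prod=4 -> [38 1 1 1]
Step 11: demand=5,sold=1 ship[2->3]=1 ship[1->2]=1 ship[0->1]=1 prod=4 -> [41 1 1 1]
Step 12: demand=5,sold=1 ship[2->3]=1 ship[1->2]=1 ship[0->1]=1 prod=4 -> [44 1 1 1]
First stockout at step 7

7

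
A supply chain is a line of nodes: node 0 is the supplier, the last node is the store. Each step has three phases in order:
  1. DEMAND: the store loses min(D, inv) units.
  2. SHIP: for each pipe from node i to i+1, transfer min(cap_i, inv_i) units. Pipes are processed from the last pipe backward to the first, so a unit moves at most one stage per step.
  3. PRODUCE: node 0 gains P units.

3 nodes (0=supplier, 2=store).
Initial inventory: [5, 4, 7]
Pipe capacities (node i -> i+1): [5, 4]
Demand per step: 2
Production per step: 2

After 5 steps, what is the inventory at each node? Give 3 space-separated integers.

Step 1: demand=2,sold=2 ship[1->2]=4 ship[0->1]=5 prod=2 -> inv=[2 5 9]
Step 2: demand=2,sold=2 ship[1->2]=4 ship[0->1]=2 prod=2 -> inv=[2 3 11]
Step 3: demand=2,sold=2 ship[1->2]=3 ship[0->1]=2 prod=2 -> inv=[2 2 12]
Step 4: demand=2,sold=2 ship[1->2]=2 ship[0->1]=2 prod=2 -> inv=[2 2 12]
Step 5: demand=2,sold=2 ship[1->2]=2 ship[0->1]=2 prod=2 -> inv=[2 2 12]

2 2 12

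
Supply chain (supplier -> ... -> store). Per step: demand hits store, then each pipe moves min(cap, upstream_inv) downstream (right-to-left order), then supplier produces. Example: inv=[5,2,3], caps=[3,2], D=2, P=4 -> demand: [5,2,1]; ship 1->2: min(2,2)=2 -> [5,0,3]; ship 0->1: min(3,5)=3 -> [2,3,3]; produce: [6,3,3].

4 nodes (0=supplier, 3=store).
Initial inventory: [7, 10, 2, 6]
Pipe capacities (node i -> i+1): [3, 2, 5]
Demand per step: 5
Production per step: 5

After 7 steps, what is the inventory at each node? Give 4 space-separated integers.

Step 1: demand=5,sold=5 ship[2->3]=2 ship[1->2]=2 ship[0->1]=3 prod=5 -> inv=[9 11 2 3]
Step 2: demand=5,sold=3 ship[2->3]=2 ship[1->2]=2 ship[0->1]=3 prod=5 -> inv=[11 12 2 2]
Step 3: demand=5,sold=2 ship[2->3]=2 ship[1->2]=2 ship[0->1]=3 prod=5 -> inv=[13 13 2 2]
Step 4: demand=5,sold=2 ship[2->3]=2 ship[1->2]=2 ship[0->1]=3 prod=5 -> inv=[15 14 2 2]
Step 5: demand=5,sold=2 ship[2->3]=2 ship[1->2]=2 ship[0->1]=3 prod=5 -> inv=[17 15 2 2]
Step 6: demand=5,sold=2 ship[2->3]=2 ship[1->2]=2 ship[0->1]=3 prod=5 -> inv=[19 16 2 2]
Step 7: demand=5,sold=2 ship[2->3]=2 ship[1->2]=2 ship[0->1]=3 prod=5 -> inv=[21 17 2 2]

21 17 2 2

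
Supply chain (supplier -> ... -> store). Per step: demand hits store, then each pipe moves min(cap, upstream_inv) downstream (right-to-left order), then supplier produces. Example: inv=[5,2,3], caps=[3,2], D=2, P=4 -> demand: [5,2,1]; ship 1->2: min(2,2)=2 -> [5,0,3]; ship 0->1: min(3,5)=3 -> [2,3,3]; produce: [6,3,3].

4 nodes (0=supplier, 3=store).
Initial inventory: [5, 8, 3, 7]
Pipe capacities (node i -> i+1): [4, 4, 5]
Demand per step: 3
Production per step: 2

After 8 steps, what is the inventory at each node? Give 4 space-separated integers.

Step 1: demand=3,sold=3 ship[2->3]=3 ship[1->2]=4 ship[0->1]=4 prod=2 -> inv=[3 8 4 7]
Step 2: demand=3,sold=3 ship[2->3]=4 ship[1->2]=4 ship[0->1]=3 prod=2 -> inv=[2 7 4 8]
Step 3: demand=3,sold=3 ship[2->3]=4 ship[1->2]=4 ship[0->1]=2 prod=2 -> inv=[2 5 4 9]
Step 4: demand=3,sold=3 ship[2->3]=4 ship[1->2]=4 ship[0->1]=2 prod=2 -> inv=[2 3 4 10]
Step 5: demand=3,sold=3 ship[2->3]=4 ship[1->2]=3 ship[0->1]=2 prod=2 -> inv=[2 2 3 11]
Step 6: demand=3,sold=3 ship[2->3]=3 ship[1->2]=2 ship[0->1]=2 prod=2 -> inv=[2 2 2 11]
Step 7: demand=3,sold=3 ship[2->3]=2 ship[1->2]=2 ship[0->1]=2 prod=2 -> inv=[2 2 2 10]
Step 8: demand=3,sold=3 ship[2->3]=2 ship[1->2]=2 ship[0->1]=2 prod=2 -> inv=[2 2 2 9]

2 2 2 9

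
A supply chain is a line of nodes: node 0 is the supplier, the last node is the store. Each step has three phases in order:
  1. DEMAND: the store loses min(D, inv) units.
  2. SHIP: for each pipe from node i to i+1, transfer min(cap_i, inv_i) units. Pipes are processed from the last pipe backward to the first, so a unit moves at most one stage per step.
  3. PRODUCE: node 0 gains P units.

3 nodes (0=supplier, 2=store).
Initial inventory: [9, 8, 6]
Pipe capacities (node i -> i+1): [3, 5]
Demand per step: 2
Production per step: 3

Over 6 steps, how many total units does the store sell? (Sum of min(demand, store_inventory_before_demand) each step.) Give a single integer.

Answer: 12

Derivation:
Step 1: sold=2 (running total=2) -> [9 6 9]
Step 2: sold=2 (running total=4) -> [9 4 12]
Step 3: sold=2 (running total=6) -> [9 3 14]
Step 4: sold=2 (running total=8) -> [9 3 15]
Step 5: sold=2 (running total=10) -> [9 3 16]
Step 6: sold=2 (running total=12) -> [9 3 17]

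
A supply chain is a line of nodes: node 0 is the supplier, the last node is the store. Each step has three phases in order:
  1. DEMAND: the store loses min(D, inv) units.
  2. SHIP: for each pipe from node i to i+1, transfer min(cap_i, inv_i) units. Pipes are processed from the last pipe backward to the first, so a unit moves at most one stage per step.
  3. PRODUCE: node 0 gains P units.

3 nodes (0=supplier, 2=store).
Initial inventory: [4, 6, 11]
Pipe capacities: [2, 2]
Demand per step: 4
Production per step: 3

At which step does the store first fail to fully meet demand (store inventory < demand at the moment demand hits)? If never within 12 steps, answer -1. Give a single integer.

Step 1: demand=4,sold=4 ship[1->2]=2 ship[0->1]=2 prod=3 -> [5 6 9]
Step 2: demand=4,sold=4 ship[1->2]=2 ship[0->1]=2 prod=3 -> [6 6 7]
Step 3: demand=4,sold=4 ship[1->2]=2 ship[0->1]=2 prod=3 -> [7 6 5]
Step 4: demand=4,sold=4 ship[1->2]=2 ship[0->1]=2 prod=3 -> [8 6 3]
Step 5: demand=4,sold=3 ship[1->2]=2 ship[0->1]=2 prod=3 -> [9 6 2]
Step 6: demand=4,sold=2 ship[1->2]=2 ship[0->1]=2 prod=3 -> [10 6 2]
Step 7: demand=4,sold=2 ship[1->2]=2 ship[0->1]=2 prod=3 -> [11 6 2]
Step 8: demand=4,sold=2 ship[1->2]=2 ship[0->1]=2 prod=3 -> [12 6 2]
Step 9: demand=4,sold=2 ship[1->2]=2 ship[0->1]=2 prod=3 -> [13 6 2]
Step 10: demand=4,sold=2 ship[1->2]=2 ship[0->1]=2 prod=3 -> [14 6 2]
Step 11: demand=4,sold=2 ship[1->2]=2 ship[0->1]=2 prod=3 -> [15 6 2]
Step 12: demand=4,sold=2 ship[1->2]=2 ship[0->1]=2 prod=3 -> [16 6 2]
First stockout at step 5

5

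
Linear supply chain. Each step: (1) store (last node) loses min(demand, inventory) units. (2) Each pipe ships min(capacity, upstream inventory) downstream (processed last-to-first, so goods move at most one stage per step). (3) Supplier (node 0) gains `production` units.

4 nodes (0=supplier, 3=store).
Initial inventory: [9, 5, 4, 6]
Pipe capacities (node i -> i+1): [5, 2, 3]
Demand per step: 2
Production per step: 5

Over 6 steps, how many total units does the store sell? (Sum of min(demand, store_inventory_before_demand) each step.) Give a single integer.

Step 1: sold=2 (running total=2) -> [9 8 3 7]
Step 2: sold=2 (running total=4) -> [9 11 2 8]
Step 3: sold=2 (running total=6) -> [9 14 2 8]
Step 4: sold=2 (running total=8) -> [9 17 2 8]
Step 5: sold=2 (running total=10) -> [9 20 2 8]
Step 6: sold=2 (running total=12) -> [9 23 2 8]

Answer: 12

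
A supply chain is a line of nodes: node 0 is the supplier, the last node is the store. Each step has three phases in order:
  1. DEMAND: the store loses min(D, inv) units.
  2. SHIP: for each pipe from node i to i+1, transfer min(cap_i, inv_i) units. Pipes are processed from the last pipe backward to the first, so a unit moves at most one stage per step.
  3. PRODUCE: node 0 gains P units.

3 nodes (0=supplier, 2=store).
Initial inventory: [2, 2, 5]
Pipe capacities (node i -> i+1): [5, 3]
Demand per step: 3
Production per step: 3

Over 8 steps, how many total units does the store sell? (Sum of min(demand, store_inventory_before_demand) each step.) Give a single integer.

Step 1: sold=3 (running total=3) -> [3 2 4]
Step 2: sold=3 (running total=6) -> [3 3 3]
Step 3: sold=3 (running total=9) -> [3 3 3]
Step 4: sold=3 (running total=12) -> [3 3 3]
Step 5: sold=3 (running total=15) -> [3 3 3]
Step 6: sold=3 (running total=18) -> [3 3 3]
Step 7: sold=3 (running total=21) -> [3 3 3]
Step 8: sold=3 (running total=24) -> [3 3 3]

Answer: 24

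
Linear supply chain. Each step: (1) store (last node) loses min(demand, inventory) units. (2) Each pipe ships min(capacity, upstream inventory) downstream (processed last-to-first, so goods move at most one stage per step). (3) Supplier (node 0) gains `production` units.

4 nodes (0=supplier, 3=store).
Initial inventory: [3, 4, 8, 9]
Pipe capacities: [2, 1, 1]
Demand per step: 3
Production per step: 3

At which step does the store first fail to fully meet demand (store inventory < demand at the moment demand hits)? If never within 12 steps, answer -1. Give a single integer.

Step 1: demand=3,sold=3 ship[2->3]=1 ship[1->2]=1 ship[0->1]=2 prod=3 -> [4 5 8 7]
Step 2: demand=3,sold=3 ship[2->3]=1 ship[1->2]=1 ship[0->1]=2 prod=3 -> [5 6 8 5]
Step 3: demand=3,sold=3 ship[2->3]=1 ship[1->2]=1 ship[0->1]=2 prod=3 -> [6 7 8 3]
Step 4: demand=3,sold=3 ship[2->3]=1 ship[1->2]=1 ship[0->1]=2 prod=3 -> [7 8 8 1]
Step 5: demand=3,sold=1 ship[2->3]=1 ship[1->2]=1 ship[0->1]=2 prod=3 -> [8 9 8 1]
Step 6: demand=3,sold=1 ship[2->3]=1 ship[1->2]=1 ship[0->1]=2 prod=3 -> [9 10 8 1]
Step 7: demand=3,sold=1 ship[2->3]=1 ship[1->2]=1 ship[0->1]=2 prod=3 -> [10 11 8 1]
Step 8: demand=3,sold=1 ship[2->3]=1 ship[1->2]=1 ship[0->1]=2 prod=3 -> [11 12 8 1]
Step 9: demand=3,sold=1 ship[2->3]=1 ship[1->2]=1 ship[0->1]=2 prod=3 -> [12 13 8 1]
Step 10: demand=3,sold=1 ship[2->3]=1 ship[1->2]=1 ship[0->1]=2 prod=3 -> [13 14 8 1]
Step 11: demand=3,sold=1 ship[2->3]=1 ship[1->2]=1 ship[0->1]=2 prod=3 -> [14 15 8 1]
Step 12: demand=3,sold=1 ship[2->3]=1 ship[1->2]=1 ship[0->1]=2 prod=3 -> [15 16 8 1]
First stockout at step 5

5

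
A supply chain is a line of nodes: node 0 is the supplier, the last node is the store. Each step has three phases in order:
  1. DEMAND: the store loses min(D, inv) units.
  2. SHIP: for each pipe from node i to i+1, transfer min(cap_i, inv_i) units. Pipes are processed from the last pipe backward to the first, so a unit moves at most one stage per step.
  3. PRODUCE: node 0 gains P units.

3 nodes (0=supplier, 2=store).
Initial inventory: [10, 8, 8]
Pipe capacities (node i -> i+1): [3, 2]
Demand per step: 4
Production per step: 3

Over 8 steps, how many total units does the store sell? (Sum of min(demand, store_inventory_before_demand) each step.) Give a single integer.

Step 1: sold=4 (running total=4) -> [10 9 6]
Step 2: sold=4 (running total=8) -> [10 10 4]
Step 3: sold=4 (running total=12) -> [10 11 2]
Step 4: sold=2 (running total=14) -> [10 12 2]
Step 5: sold=2 (running total=16) -> [10 13 2]
Step 6: sold=2 (running total=18) -> [10 14 2]
Step 7: sold=2 (running total=20) -> [10 15 2]
Step 8: sold=2 (running total=22) -> [10 16 2]

Answer: 22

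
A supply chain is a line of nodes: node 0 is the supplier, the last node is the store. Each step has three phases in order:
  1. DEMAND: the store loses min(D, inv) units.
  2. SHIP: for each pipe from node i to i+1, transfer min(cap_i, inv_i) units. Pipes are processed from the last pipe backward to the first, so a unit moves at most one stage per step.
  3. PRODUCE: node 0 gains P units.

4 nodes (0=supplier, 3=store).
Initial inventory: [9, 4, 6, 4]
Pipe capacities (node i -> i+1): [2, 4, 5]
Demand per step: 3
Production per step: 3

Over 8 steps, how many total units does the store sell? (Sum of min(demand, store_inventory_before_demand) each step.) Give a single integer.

Step 1: sold=3 (running total=3) -> [10 2 5 6]
Step 2: sold=3 (running total=6) -> [11 2 2 8]
Step 3: sold=3 (running total=9) -> [12 2 2 7]
Step 4: sold=3 (running total=12) -> [13 2 2 6]
Step 5: sold=3 (running total=15) -> [14 2 2 5]
Step 6: sold=3 (running total=18) -> [15 2 2 4]
Step 7: sold=3 (running total=21) -> [16 2 2 3]
Step 8: sold=3 (running total=24) -> [17 2 2 2]

Answer: 24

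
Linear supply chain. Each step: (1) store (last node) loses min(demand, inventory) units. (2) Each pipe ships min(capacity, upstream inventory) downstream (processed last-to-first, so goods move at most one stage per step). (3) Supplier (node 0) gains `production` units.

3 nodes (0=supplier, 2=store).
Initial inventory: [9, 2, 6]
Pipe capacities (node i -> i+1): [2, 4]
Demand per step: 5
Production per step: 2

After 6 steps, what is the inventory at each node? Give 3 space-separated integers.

Step 1: demand=5,sold=5 ship[1->2]=2 ship[0->1]=2 prod=2 -> inv=[9 2 3]
Step 2: demand=5,sold=3 ship[1->2]=2 ship[0->1]=2 prod=2 -> inv=[9 2 2]
Step 3: demand=5,sold=2 ship[1->2]=2 ship[0->1]=2 prod=2 -> inv=[9 2 2]
Step 4: demand=5,sold=2 ship[1->2]=2 ship[0->1]=2 prod=2 -> inv=[9 2 2]
Step 5: demand=5,sold=2 ship[1->2]=2 ship[0->1]=2 prod=2 -> inv=[9 2 2]
Step 6: demand=5,sold=2 ship[1->2]=2 ship[0->1]=2 prod=2 -> inv=[9 2 2]

9 2 2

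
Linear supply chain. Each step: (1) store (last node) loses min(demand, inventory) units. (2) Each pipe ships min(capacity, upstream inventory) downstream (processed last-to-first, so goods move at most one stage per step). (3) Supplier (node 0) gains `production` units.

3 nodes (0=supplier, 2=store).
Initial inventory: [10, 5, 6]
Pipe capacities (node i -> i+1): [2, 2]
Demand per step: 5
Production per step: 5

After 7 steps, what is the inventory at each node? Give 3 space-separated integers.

Step 1: demand=5,sold=5 ship[1->2]=2 ship[0->1]=2 prod=5 -> inv=[13 5 3]
Step 2: demand=5,sold=3 ship[1->2]=2 ship[0->1]=2 prod=5 -> inv=[16 5 2]
Step 3: demand=5,sold=2 ship[1->2]=2 ship[0->1]=2 prod=5 -> inv=[19 5 2]
Step 4: demand=5,sold=2 ship[1->2]=2 ship[0->1]=2 prod=5 -> inv=[22 5 2]
Step 5: demand=5,sold=2 ship[1->2]=2 ship[0->1]=2 prod=5 -> inv=[25 5 2]
Step 6: demand=5,sold=2 ship[1->2]=2 ship[0->1]=2 prod=5 -> inv=[28 5 2]
Step 7: demand=5,sold=2 ship[1->2]=2 ship[0->1]=2 prod=5 -> inv=[31 5 2]

31 5 2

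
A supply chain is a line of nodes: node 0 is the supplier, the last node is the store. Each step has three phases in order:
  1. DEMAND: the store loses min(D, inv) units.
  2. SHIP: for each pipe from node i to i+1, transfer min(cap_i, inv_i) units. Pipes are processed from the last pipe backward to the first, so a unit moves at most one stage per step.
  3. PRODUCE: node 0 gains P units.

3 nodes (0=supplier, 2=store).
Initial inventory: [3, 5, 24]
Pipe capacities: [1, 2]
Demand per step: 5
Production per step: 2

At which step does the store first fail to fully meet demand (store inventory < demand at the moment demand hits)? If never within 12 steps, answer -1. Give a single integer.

Step 1: demand=5,sold=5 ship[1->2]=2 ship[0->1]=1 prod=2 -> [4 4 21]
Step 2: demand=5,sold=5 ship[1->2]=2 ship[0->1]=1 prod=2 -> [5 3 18]
Step 3: demand=5,sold=5 ship[1->2]=2 ship[0->1]=1 prod=2 -> [6 2 15]
Step 4: demand=5,sold=5 ship[1->2]=2 ship[0->1]=1 prod=2 -> [7 1 12]
Step 5: demand=5,sold=5 ship[1->2]=1 ship[0->1]=1 prod=2 -> [8 1 8]
Step 6: demand=5,sold=5 ship[1->2]=1 ship[0->1]=1 prod=2 -> [9 1 4]
Step 7: demand=5,sold=4 ship[1->2]=1 ship[0->1]=1 prod=2 -> [10 1 1]
Step 8: demand=5,sold=1 ship[1->2]=1 ship[0->1]=1 prod=2 -> [11 1 1]
Step 9: demand=5,sold=1 ship[1->2]=1 ship[0->1]=1 prod=2 -> [12 1 1]
Step 10: demand=5,sold=1 ship[1->2]=1 ship[0->1]=1 prod=2 -> [13 1 1]
Step 11: demand=5,sold=1 ship[1->2]=1 ship[0->1]=1 prod=2 -> [14 1 1]
Step 12: demand=5,sold=1 ship[1->2]=1 ship[0->1]=1 prod=2 -> [15 1 1]
First stockout at step 7

7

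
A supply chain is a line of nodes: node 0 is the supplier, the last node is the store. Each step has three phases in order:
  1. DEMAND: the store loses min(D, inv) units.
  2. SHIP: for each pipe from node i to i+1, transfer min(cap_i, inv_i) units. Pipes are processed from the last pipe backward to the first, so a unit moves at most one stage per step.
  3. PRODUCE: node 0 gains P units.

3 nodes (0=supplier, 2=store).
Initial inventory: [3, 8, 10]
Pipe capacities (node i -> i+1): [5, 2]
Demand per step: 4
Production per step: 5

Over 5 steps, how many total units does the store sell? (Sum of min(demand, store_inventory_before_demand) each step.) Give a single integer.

Answer: 18

Derivation:
Step 1: sold=4 (running total=4) -> [5 9 8]
Step 2: sold=4 (running total=8) -> [5 12 6]
Step 3: sold=4 (running total=12) -> [5 15 4]
Step 4: sold=4 (running total=16) -> [5 18 2]
Step 5: sold=2 (running total=18) -> [5 21 2]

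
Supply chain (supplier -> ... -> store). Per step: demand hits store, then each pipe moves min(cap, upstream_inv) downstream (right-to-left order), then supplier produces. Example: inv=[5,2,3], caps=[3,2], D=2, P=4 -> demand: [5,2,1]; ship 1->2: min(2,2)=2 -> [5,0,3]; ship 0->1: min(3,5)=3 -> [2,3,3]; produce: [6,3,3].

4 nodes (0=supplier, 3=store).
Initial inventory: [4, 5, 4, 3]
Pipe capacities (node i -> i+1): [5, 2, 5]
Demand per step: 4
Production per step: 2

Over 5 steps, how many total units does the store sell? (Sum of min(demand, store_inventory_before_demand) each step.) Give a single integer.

Step 1: sold=3 (running total=3) -> [2 7 2 4]
Step 2: sold=4 (running total=7) -> [2 7 2 2]
Step 3: sold=2 (running total=9) -> [2 7 2 2]
Step 4: sold=2 (running total=11) -> [2 7 2 2]
Step 5: sold=2 (running total=13) -> [2 7 2 2]

Answer: 13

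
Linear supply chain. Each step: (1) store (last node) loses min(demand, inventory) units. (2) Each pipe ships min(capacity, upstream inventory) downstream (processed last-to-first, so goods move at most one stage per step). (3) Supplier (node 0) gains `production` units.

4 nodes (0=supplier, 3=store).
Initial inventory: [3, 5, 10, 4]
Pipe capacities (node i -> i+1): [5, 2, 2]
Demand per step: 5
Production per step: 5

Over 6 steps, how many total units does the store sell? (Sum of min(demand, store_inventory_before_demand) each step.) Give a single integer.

Answer: 14

Derivation:
Step 1: sold=4 (running total=4) -> [5 6 10 2]
Step 2: sold=2 (running total=6) -> [5 9 10 2]
Step 3: sold=2 (running total=8) -> [5 12 10 2]
Step 4: sold=2 (running total=10) -> [5 15 10 2]
Step 5: sold=2 (running total=12) -> [5 18 10 2]
Step 6: sold=2 (running total=14) -> [5 21 10 2]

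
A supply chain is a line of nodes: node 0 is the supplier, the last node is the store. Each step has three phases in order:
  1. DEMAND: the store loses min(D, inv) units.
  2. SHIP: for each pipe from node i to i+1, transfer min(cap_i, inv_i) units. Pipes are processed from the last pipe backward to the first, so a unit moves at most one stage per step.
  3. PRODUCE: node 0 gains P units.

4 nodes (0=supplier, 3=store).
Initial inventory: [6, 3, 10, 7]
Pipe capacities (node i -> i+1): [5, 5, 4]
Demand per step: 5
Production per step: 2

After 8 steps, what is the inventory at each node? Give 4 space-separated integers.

Step 1: demand=5,sold=5 ship[2->3]=4 ship[1->2]=3 ship[0->1]=5 prod=2 -> inv=[3 5 9 6]
Step 2: demand=5,sold=5 ship[2->3]=4 ship[1->2]=5 ship[0->1]=3 prod=2 -> inv=[2 3 10 5]
Step 3: demand=5,sold=5 ship[2->3]=4 ship[1->2]=3 ship[0->1]=2 prod=2 -> inv=[2 2 9 4]
Step 4: demand=5,sold=4 ship[2->3]=4 ship[1->2]=2 ship[0->1]=2 prod=2 -> inv=[2 2 7 4]
Step 5: demand=5,sold=4 ship[2->3]=4 ship[1->2]=2 ship[0->1]=2 prod=2 -> inv=[2 2 5 4]
Step 6: demand=5,sold=4 ship[2->3]=4 ship[1->2]=2 ship[0->1]=2 prod=2 -> inv=[2 2 3 4]
Step 7: demand=5,sold=4 ship[2->3]=3 ship[1->2]=2 ship[0->1]=2 prod=2 -> inv=[2 2 2 3]
Step 8: demand=5,sold=3 ship[2->3]=2 ship[1->2]=2 ship[0->1]=2 prod=2 -> inv=[2 2 2 2]

2 2 2 2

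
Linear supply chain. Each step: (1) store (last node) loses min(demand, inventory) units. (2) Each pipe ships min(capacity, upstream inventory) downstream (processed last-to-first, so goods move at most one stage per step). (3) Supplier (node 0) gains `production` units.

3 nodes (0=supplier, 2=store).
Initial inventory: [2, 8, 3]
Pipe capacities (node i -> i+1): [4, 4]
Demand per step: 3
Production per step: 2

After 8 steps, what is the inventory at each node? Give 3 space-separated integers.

Step 1: demand=3,sold=3 ship[1->2]=4 ship[0->1]=2 prod=2 -> inv=[2 6 4]
Step 2: demand=3,sold=3 ship[1->2]=4 ship[0->1]=2 prod=2 -> inv=[2 4 5]
Step 3: demand=3,sold=3 ship[1->2]=4 ship[0->1]=2 prod=2 -> inv=[2 2 6]
Step 4: demand=3,sold=3 ship[1->2]=2 ship[0->1]=2 prod=2 -> inv=[2 2 5]
Step 5: demand=3,sold=3 ship[1->2]=2 ship[0->1]=2 prod=2 -> inv=[2 2 4]
Step 6: demand=3,sold=3 ship[1->2]=2 ship[0->1]=2 prod=2 -> inv=[2 2 3]
Step 7: demand=3,sold=3 ship[1->2]=2 ship[0->1]=2 prod=2 -> inv=[2 2 2]
Step 8: demand=3,sold=2 ship[1->2]=2 ship[0->1]=2 prod=2 -> inv=[2 2 2]

2 2 2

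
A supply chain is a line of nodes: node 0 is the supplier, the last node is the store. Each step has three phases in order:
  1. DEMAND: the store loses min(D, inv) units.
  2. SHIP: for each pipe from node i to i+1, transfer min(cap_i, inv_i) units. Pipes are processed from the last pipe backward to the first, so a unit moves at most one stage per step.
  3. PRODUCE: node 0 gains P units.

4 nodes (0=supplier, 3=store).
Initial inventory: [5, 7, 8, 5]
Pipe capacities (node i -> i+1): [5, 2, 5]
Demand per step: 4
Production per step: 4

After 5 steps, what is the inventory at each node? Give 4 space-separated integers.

Step 1: demand=4,sold=4 ship[2->3]=5 ship[1->2]=2 ship[0->1]=5 prod=4 -> inv=[4 10 5 6]
Step 2: demand=4,sold=4 ship[2->3]=5 ship[1->2]=2 ship[0->1]=4 prod=4 -> inv=[4 12 2 7]
Step 3: demand=4,sold=4 ship[2->3]=2 ship[1->2]=2 ship[0->1]=4 prod=4 -> inv=[4 14 2 5]
Step 4: demand=4,sold=4 ship[2->3]=2 ship[1->2]=2 ship[0->1]=4 prod=4 -> inv=[4 16 2 3]
Step 5: demand=4,sold=3 ship[2->3]=2 ship[1->2]=2 ship[0->1]=4 prod=4 -> inv=[4 18 2 2]

4 18 2 2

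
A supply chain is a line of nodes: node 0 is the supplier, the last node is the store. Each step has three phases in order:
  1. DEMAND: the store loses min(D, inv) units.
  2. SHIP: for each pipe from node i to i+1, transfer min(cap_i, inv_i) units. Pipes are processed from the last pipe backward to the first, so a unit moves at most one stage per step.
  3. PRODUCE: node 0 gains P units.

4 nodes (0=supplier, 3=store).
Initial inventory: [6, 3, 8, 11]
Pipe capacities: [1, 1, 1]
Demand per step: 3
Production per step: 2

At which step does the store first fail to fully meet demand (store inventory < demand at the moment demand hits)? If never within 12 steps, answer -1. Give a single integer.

Step 1: demand=3,sold=3 ship[2->3]=1 ship[1->2]=1 ship[0->1]=1 prod=2 -> [7 3 8 9]
Step 2: demand=3,sold=3 ship[2->3]=1 ship[1->2]=1 ship[0->1]=1 prod=2 -> [8 3 8 7]
Step 3: demand=3,sold=3 ship[2->3]=1 ship[1->2]=1 ship[0->1]=1 prod=2 -> [9 3 8 5]
Step 4: demand=3,sold=3 ship[2->3]=1 ship[1->2]=1 ship[0->1]=1 prod=2 -> [10 3 8 3]
Step 5: demand=3,sold=3 ship[2->3]=1 ship[1->2]=1 ship[0->1]=1 prod=2 -> [11 3 8 1]
Step 6: demand=3,sold=1 ship[2->3]=1 ship[1->2]=1 ship[0->1]=1 prod=2 -> [12 3 8 1]
Step 7: demand=3,sold=1 ship[2->3]=1 ship[1->2]=1 ship[0->1]=1 prod=2 -> [13 3 8 1]
Step 8: demand=3,sold=1 ship[2->3]=1 ship[1->2]=1 ship[0->1]=1 prod=2 -> [14 3 8 1]
Step 9: demand=3,sold=1 ship[2->3]=1 ship[1->2]=1 ship[0->1]=1 prod=2 -> [15 3 8 1]
Step 10: demand=3,sold=1 ship[2->3]=1 ship[1->2]=1 ship[0->1]=1 prod=2 -> [16 3 8 1]
Step 11: demand=3,sold=1 ship[2->3]=1 ship[1->2]=1 ship[0->1]=1 prod=2 -> [17 3 8 1]
Step 12: demand=3,sold=1 ship[2->3]=1 ship[1->2]=1 ship[0->1]=1 prod=2 -> [18 3 8 1]
First stockout at step 6

6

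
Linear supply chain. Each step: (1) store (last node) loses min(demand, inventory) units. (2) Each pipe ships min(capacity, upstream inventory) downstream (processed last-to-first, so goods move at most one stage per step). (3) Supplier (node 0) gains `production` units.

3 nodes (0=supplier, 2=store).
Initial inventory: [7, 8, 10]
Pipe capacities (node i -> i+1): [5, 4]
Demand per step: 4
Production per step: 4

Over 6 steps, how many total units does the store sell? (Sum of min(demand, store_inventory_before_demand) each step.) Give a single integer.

Step 1: sold=4 (running total=4) -> [6 9 10]
Step 2: sold=4 (running total=8) -> [5 10 10]
Step 3: sold=4 (running total=12) -> [4 11 10]
Step 4: sold=4 (running total=16) -> [4 11 10]
Step 5: sold=4 (running total=20) -> [4 11 10]
Step 6: sold=4 (running total=24) -> [4 11 10]

Answer: 24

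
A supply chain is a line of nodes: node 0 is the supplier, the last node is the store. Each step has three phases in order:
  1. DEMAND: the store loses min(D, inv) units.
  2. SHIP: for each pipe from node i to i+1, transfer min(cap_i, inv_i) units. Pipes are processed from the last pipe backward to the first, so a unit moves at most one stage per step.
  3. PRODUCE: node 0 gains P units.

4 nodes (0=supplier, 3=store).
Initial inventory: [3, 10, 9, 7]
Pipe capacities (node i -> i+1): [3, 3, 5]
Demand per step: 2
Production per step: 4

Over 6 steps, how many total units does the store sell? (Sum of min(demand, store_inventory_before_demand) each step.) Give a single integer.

Step 1: sold=2 (running total=2) -> [4 10 7 10]
Step 2: sold=2 (running total=4) -> [5 10 5 13]
Step 3: sold=2 (running total=6) -> [6 10 3 16]
Step 4: sold=2 (running total=8) -> [7 10 3 17]
Step 5: sold=2 (running total=10) -> [8 10 3 18]
Step 6: sold=2 (running total=12) -> [9 10 3 19]

Answer: 12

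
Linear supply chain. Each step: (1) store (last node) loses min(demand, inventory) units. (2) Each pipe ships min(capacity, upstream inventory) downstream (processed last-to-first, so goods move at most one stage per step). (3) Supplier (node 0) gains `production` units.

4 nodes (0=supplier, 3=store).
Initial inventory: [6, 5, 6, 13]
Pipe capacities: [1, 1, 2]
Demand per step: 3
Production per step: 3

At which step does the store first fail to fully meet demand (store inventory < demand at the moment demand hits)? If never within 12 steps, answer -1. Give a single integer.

Step 1: demand=3,sold=3 ship[2->3]=2 ship[1->2]=1 ship[0->1]=1 prod=3 -> [8 5 5 12]
Step 2: demand=3,sold=3 ship[2->3]=2 ship[1->2]=1 ship[0->1]=1 prod=3 -> [10 5 4 11]
Step 3: demand=3,sold=3 ship[2->3]=2 ship[1->2]=1 ship[0->1]=1 prod=3 -> [12 5 3 10]
Step 4: demand=3,sold=3 ship[2->3]=2 ship[1->2]=1 ship[0->1]=1 prod=3 -> [14 5 2 9]
Step 5: demand=3,sold=3 ship[2->3]=2 ship[1->2]=1 ship[0->1]=1 prod=3 -> [16 5 1 8]
Step 6: demand=3,sold=3 ship[2->3]=1 ship[1->2]=1 ship[0->1]=1 prod=3 -> [18 5 1 6]
Step 7: demand=3,sold=3 ship[2->3]=1 ship[1->2]=1 ship[0->1]=1 prod=3 -> [20 5 1 4]
Step 8: demand=3,sold=3 ship[2->3]=1 ship[1->2]=1 ship[0->1]=1 prod=3 -> [22 5 1 2]
Step 9: demand=3,sold=2 ship[2->3]=1 ship[1->2]=1 ship[0->1]=1 prod=3 -> [24 5 1 1]
Step 10: demand=3,sold=1 ship[2->3]=1 ship[1->2]=1 ship[0->1]=1 prod=3 -> [26 5 1 1]
Step 11: demand=3,sold=1 ship[2->3]=1 ship[1->2]=1 ship[0->1]=1 prod=3 -> [28 5 1 1]
Step 12: demand=3,sold=1 ship[2->3]=1 ship[1->2]=1 ship[0->1]=1 prod=3 -> [30 5 1 1]
First stockout at step 9

9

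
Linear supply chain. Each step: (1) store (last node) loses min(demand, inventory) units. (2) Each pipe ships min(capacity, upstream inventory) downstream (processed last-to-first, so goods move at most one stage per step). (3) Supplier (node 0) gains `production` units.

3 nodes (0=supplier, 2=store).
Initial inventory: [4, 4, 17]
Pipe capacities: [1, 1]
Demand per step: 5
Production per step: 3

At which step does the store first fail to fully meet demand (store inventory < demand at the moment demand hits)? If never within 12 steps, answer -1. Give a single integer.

Step 1: demand=5,sold=5 ship[1->2]=1 ship[0->1]=1 prod=3 -> [6 4 13]
Step 2: demand=5,sold=5 ship[1->2]=1 ship[0->1]=1 prod=3 -> [8 4 9]
Step 3: demand=5,sold=5 ship[1->2]=1 ship[0->1]=1 prod=3 -> [10 4 5]
Step 4: demand=5,sold=5 ship[1->2]=1 ship[0->1]=1 prod=3 -> [12 4 1]
Step 5: demand=5,sold=1 ship[1->2]=1 ship[0->1]=1 prod=3 -> [14 4 1]
Step 6: demand=5,sold=1 ship[1->2]=1 ship[0->1]=1 prod=3 -> [16 4 1]
Step 7: demand=5,sold=1 ship[1->2]=1 ship[0->1]=1 prod=3 -> [18 4 1]
Step 8: demand=5,sold=1 ship[1->2]=1 ship[0->1]=1 prod=3 -> [20 4 1]
Step 9: demand=5,sold=1 ship[1->2]=1 ship[0->1]=1 prod=3 -> [22 4 1]
Step 10: demand=5,sold=1 ship[1->2]=1 ship[0->1]=1 prod=3 -> [24 4 1]
Step 11: demand=5,sold=1 ship[1->2]=1 ship[0->1]=1 prod=3 -> [26 4 1]
Step 12: demand=5,sold=1 ship[1->2]=1 ship[0->1]=1 prod=3 -> [28 4 1]
First stockout at step 5

5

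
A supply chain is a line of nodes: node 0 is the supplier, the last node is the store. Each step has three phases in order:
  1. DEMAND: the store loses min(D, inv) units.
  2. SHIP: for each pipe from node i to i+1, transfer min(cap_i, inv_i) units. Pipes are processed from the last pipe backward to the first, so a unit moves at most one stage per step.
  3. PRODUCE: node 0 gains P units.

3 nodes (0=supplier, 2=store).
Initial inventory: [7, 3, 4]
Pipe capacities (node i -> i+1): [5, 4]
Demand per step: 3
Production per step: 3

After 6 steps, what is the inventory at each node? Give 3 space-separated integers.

Step 1: demand=3,sold=3 ship[1->2]=3 ship[0->1]=5 prod=3 -> inv=[5 5 4]
Step 2: demand=3,sold=3 ship[1->2]=4 ship[0->1]=5 prod=3 -> inv=[3 6 5]
Step 3: demand=3,sold=3 ship[1->2]=4 ship[0->1]=3 prod=3 -> inv=[3 5 6]
Step 4: demand=3,sold=3 ship[1->2]=4 ship[0->1]=3 prod=3 -> inv=[3 4 7]
Step 5: demand=3,sold=3 ship[1->2]=4 ship[0->1]=3 prod=3 -> inv=[3 3 8]
Step 6: demand=3,sold=3 ship[1->2]=3 ship[0->1]=3 prod=3 -> inv=[3 3 8]

3 3 8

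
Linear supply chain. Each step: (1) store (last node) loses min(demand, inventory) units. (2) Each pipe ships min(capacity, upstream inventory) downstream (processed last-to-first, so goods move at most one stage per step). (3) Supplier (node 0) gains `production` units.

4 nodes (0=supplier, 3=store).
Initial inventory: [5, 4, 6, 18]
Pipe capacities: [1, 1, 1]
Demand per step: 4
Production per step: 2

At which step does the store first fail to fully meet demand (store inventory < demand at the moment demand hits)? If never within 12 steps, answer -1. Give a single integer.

Step 1: demand=4,sold=4 ship[2->3]=1 ship[1->2]=1 ship[0->1]=1 prod=2 -> [6 4 6 15]
Step 2: demand=4,sold=4 ship[2->3]=1 ship[1->2]=1 ship[0->1]=1 prod=2 -> [7 4 6 12]
Step 3: demand=4,sold=4 ship[2->3]=1 ship[1->2]=1 ship[0->1]=1 prod=2 -> [8 4 6 9]
Step 4: demand=4,sold=4 ship[2->3]=1 ship[1->2]=1 ship[0->1]=1 prod=2 -> [9 4 6 6]
Step 5: demand=4,sold=4 ship[2->3]=1 ship[1->2]=1 ship[0->1]=1 prod=2 -> [10 4 6 3]
Step 6: demand=4,sold=3 ship[2->3]=1 ship[1->2]=1 ship[0->1]=1 prod=2 -> [11 4 6 1]
Step 7: demand=4,sold=1 ship[2->3]=1 ship[1->2]=1 ship[0->1]=1 prod=2 -> [12 4 6 1]
Step 8: demand=4,sold=1 ship[2->3]=1 ship[1->2]=1 ship[0->1]=1 prod=2 -> [13 4 6 1]
Step 9: demand=4,sold=1 ship[2->3]=1 ship[1->2]=1 ship[0->1]=1 prod=2 -> [14 4 6 1]
Step 10: demand=4,sold=1 ship[2->3]=1 ship[1->2]=1 ship[0->1]=1 prod=2 -> [15 4 6 1]
Step 11: demand=4,sold=1 ship[2->3]=1 ship[1->2]=1 ship[0->1]=1 prod=2 -> [16 4 6 1]
Step 12: demand=4,sold=1 ship[2->3]=1 ship[1->2]=1 ship[0->1]=1 prod=2 -> [17 4 6 1]
First stockout at step 6

6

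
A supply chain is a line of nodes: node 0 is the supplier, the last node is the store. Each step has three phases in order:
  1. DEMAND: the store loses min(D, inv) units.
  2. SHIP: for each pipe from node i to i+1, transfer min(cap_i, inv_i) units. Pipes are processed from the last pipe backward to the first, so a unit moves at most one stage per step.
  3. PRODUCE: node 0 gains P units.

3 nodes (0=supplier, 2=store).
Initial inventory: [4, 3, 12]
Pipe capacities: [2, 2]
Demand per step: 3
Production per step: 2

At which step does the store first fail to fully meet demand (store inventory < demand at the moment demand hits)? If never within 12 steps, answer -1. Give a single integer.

Step 1: demand=3,sold=3 ship[1->2]=2 ship[0->1]=2 prod=2 -> [4 3 11]
Step 2: demand=3,sold=3 ship[1->2]=2 ship[0->1]=2 prod=2 -> [4 3 10]
Step 3: demand=3,sold=3 ship[1->2]=2 ship[0->1]=2 prod=2 -> [4 3 9]
Step 4: demand=3,sold=3 ship[1->2]=2 ship[0->1]=2 prod=2 -> [4 3 8]
Step 5: demand=3,sold=3 ship[1->2]=2 ship[0->1]=2 prod=2 -> [4 3 7]
Step 6: demand=3,sold=3 ship[1->2]=2 ship[0->1]=2 prod=2 -> [4 3 6]
Step 7: demand=3,sold=3 ship[1->2]=2 ship[0->1]=2 prod=2 -> [4 3 5]
Step 8: demand=3,sold=3 ship[1->2]=2 ship[0->1]=2 prod=2 -> [4 3 4]
Step 9: demand=3,sold=3 ship[1->2]=2 ship[0->1]=2 prod=2 -> [4 3 3]
Step 10: demand=3,sold=3 ship[1->2]=2 ship[0->1]=2 prod=2 -> [4 3 2]
Step 11: demand=3,sold=2 ship[1->2]=2 ship[0->1]=2 prod=2 -> [4 3 2]
Step 12: demand=3,sold=2 ship[1->2]=2 ship[0->1]=2 prod=2 -> [4 3 2]
First stockout at step 11

11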